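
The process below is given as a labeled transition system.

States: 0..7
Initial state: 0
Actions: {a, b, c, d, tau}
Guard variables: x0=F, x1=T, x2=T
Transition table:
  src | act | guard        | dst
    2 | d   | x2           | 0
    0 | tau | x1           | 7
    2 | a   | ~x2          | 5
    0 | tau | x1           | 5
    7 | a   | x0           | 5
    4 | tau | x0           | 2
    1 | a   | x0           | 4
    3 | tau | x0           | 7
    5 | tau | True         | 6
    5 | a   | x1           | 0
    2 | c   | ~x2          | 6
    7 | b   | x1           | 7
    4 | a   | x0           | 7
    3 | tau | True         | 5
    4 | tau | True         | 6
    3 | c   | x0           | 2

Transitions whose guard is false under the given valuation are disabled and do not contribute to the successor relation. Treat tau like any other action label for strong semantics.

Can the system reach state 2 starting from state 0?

Answer: UNREACHABLE

Working:
8 transition(s) survive guard evaluation.
Layer 0: {0}
Layer 1: {5,7}  now seen {0,5,7}
Layer 2: {6}  now seen {0,5,6,7}
Reach set: {0,5,6,7}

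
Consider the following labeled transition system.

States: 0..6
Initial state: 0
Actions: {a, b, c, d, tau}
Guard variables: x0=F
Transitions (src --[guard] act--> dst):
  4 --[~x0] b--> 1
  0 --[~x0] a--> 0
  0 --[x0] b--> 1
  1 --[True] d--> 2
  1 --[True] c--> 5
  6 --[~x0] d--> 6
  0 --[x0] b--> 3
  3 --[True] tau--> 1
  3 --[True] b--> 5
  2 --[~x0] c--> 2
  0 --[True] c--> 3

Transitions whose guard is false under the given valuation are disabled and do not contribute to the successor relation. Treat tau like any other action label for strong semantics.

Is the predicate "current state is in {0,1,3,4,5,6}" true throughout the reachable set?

Inv-set: {0,1,3,4,5,6}
Reach set: {0,1,2,3,5}
  0: ✓
  1: ✓
  2: outside
  3: ✓
  5: ✓
reach 2 via c·tau·d — violates

Answer: INVARIANT VIOLATED at state 2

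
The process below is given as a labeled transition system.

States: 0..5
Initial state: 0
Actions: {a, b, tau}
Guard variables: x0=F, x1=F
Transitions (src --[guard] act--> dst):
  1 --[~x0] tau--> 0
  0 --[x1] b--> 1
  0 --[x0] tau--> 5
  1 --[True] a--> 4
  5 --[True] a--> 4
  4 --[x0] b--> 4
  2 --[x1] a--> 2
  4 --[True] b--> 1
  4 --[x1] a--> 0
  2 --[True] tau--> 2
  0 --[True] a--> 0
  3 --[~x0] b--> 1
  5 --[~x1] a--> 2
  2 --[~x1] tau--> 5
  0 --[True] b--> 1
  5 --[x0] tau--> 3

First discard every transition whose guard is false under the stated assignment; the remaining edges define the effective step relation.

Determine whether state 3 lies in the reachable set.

Answer: UNREACHABLE

Trace:
Guard filter leaves 10 enabled edge(s).
depth 0: {0}
depth 1: {1}  now seen {0,1}
depth 2: {4}  now seen {0,1,4}
R = {0,1,4}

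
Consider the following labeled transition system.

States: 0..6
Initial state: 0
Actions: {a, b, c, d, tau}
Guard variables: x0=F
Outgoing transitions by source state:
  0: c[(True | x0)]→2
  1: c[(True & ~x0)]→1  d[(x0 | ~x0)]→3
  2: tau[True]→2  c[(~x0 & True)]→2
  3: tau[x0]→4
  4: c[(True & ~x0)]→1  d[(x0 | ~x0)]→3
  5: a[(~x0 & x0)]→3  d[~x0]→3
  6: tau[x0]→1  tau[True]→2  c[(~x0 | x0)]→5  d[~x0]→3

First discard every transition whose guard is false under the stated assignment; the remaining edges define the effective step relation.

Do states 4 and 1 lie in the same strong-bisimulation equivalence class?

Answer: BISIMILAR

Trace:
Bisimulation quotient by refinement:
  π0 = {{0,1,2,3,4,5,6}}
  π1 = {{0},{1,4},{2},{3},{5},{6}}
Fixed point at round 2; 6 class(es).
class of 4: {1,4}; class of 1: {1,4}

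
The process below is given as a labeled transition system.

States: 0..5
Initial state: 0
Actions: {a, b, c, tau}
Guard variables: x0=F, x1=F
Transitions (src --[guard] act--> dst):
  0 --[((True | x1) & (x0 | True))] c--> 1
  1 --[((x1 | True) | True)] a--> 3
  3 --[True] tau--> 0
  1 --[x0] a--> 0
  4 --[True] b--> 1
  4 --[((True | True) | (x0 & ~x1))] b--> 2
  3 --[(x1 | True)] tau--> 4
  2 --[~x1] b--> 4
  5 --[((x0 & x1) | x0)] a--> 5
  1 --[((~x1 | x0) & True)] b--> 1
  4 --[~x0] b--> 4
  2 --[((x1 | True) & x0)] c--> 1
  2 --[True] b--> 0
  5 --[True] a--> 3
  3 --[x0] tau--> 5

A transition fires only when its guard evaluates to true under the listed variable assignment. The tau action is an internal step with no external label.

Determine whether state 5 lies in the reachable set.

Guard filter leaves 11 enabled edge(s).
Layer 0: {0}
Layer 1: {1}  now seen {0,1}
Layer 2: {3}  now seen {0,1,3}
Layer 3: {4}  now seen {0,1,3,4}
Layer 4: {2}  now seen {0,1,2,3,4}
Reachable = {0,1,2,3,4}

Answer: UNREACHABLE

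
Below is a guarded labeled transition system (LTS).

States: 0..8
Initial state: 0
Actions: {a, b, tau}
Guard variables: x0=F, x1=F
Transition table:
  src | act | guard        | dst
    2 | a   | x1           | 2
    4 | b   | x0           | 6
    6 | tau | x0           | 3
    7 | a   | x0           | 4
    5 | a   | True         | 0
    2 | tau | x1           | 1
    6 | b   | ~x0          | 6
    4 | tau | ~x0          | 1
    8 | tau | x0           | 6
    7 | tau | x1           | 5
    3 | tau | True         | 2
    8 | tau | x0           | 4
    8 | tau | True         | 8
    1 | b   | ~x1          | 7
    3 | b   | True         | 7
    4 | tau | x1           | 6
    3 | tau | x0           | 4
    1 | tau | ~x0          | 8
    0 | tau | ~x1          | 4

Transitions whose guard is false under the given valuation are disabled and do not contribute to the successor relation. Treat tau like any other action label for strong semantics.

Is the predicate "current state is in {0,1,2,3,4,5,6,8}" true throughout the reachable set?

Safe = {0,1,2,3,4,5,6,8}
R = {0,1,4,7,8}
  0: safe
  1: safe
  4: safe
  7: ✗ unsafe
  8: safe
reach 7 via tau·tau·b — violates

Answer: INVARIANT VIOLATED at state 7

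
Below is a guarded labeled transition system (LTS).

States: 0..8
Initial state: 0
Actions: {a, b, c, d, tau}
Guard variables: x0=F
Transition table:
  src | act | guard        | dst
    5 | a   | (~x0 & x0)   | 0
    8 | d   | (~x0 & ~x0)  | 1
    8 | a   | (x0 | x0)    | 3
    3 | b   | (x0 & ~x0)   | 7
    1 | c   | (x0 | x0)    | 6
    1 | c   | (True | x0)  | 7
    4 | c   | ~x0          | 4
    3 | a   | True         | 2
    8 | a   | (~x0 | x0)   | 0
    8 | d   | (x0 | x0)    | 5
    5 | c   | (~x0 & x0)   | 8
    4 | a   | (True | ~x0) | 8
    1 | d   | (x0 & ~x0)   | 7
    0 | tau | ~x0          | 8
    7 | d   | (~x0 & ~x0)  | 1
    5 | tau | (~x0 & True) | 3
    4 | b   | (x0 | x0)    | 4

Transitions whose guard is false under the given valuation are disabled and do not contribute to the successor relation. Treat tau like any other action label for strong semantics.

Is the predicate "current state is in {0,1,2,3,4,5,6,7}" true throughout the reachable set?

Answer: INVARIANT VIOLATED at state 8

Working:
Allowed set {0,1,2,3,4,5,6,7}
Reachable = {0,1,7,8}
  0: safe
  1: safe
  7: safe
  8: outside
witness against invariant: tau → 8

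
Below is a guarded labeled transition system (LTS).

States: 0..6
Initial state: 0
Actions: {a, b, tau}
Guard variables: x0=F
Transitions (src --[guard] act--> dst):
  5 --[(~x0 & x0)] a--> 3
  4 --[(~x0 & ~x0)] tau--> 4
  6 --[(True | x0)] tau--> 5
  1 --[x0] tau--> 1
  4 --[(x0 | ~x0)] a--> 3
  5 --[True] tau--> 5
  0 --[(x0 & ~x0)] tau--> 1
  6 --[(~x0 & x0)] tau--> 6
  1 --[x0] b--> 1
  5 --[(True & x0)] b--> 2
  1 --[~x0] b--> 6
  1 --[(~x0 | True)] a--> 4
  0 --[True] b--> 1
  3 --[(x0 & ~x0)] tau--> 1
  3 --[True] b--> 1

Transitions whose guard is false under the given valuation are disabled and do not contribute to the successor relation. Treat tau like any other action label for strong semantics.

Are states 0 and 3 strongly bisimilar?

Bisimulation quotient by refinement:
  π0 = {{0,1,2,3,4,5,6}}
  π1 = {{0,3},{1},{2},{4},{5,6}}
stable after 2 split(s): 5 block(s)
[0]={0,3}  [3]={0,3}

Answer: BISIMILAR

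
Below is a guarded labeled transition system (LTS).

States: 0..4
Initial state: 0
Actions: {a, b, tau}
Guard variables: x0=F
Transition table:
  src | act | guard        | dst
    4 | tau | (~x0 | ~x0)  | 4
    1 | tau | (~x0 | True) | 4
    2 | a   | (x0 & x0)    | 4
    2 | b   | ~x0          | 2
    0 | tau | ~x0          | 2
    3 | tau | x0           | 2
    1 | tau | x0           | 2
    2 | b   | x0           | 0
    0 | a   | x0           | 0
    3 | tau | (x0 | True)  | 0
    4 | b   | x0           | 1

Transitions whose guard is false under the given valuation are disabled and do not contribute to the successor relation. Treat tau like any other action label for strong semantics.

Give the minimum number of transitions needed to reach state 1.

BFS to 1:
  Layer 0: {0}
  Layer 1: {2}
1 never appears.

Answer: UNREACHABLE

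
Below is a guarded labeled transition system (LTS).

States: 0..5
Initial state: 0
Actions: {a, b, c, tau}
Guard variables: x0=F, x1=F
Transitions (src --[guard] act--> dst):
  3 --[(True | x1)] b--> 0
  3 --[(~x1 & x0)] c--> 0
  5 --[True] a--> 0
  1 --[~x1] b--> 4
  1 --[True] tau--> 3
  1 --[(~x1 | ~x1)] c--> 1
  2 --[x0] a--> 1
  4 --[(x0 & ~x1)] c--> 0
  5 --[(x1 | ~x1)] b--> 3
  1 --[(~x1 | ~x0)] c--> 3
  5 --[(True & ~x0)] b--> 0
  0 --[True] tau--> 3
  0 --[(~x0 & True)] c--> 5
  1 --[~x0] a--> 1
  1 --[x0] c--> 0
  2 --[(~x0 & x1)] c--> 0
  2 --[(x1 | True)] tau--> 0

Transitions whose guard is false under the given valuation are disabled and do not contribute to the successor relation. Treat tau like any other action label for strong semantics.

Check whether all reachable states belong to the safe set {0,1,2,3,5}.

Answer: INVARIANT HOLDS

Analysis:
Safe = {0,1,2,3,5}
R = {0,3,5}
  0: ✓
  3: ✓
  5: ✓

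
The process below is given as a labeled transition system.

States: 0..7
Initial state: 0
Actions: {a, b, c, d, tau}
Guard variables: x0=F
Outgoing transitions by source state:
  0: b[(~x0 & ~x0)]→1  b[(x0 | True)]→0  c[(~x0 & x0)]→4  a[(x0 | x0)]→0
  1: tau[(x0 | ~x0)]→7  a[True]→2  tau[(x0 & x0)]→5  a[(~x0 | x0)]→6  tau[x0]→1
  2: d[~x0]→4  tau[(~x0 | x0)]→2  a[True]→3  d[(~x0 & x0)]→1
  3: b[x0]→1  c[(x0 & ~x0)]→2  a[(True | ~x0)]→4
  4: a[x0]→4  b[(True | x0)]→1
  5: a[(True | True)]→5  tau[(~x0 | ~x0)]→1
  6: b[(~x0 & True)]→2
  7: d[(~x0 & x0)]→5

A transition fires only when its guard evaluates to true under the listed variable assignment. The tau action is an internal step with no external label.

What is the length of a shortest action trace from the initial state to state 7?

Answer: 2

Trace:
Layered search for 7:
  L0 = {0}
  L1 = {1}
  L2 = {2,6,7}
depth(7)=2, e.g. b·tau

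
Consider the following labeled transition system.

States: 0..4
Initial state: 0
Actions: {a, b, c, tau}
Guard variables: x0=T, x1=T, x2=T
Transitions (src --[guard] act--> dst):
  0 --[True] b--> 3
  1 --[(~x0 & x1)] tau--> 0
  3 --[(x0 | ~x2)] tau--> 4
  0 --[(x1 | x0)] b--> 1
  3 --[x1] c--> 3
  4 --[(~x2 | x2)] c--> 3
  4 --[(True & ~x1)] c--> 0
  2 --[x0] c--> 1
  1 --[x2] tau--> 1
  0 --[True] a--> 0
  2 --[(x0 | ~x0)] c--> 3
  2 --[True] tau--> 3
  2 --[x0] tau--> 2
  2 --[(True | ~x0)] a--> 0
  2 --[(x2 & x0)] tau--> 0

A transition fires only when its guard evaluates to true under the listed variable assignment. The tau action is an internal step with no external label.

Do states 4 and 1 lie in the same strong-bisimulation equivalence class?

Bisimulation quotient by refinement:
  round 0: {{0,1,2,3,4}}
  round 1: {{0},{1},{2},{3},{4}}
5 equivalence class(es) (converged in 2)
class of 4: {4}; class of 1: {1}

Answer: NOT BISIMILAR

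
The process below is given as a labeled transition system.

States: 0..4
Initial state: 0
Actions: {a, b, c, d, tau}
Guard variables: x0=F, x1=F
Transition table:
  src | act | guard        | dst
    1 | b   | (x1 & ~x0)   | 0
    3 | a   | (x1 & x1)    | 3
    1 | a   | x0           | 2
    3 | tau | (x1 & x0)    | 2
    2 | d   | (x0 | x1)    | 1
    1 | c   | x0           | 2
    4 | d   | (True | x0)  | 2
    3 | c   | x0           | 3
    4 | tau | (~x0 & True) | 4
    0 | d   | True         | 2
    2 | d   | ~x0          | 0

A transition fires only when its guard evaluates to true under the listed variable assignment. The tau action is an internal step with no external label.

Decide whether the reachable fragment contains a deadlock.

Answer: DEADLOCK-FREE

Working:
Reachable = {0,2}
  0: d→2  [1 exit(s)]
  2: d→0  [1 exit(s)]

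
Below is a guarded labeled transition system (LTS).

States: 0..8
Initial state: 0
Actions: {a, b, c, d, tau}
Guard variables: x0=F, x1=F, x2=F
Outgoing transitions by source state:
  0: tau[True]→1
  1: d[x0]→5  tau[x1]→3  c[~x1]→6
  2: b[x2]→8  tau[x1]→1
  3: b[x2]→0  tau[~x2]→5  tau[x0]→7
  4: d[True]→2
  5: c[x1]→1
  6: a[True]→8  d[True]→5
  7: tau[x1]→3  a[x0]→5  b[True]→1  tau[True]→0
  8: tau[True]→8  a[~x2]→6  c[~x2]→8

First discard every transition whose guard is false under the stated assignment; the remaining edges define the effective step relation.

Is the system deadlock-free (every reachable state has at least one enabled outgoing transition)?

Answer: DEADLOCK at state 5

Analysis:
R = {0,1,5,6,8}
  0: tau→1  [1 exit(s)]
  1: c→6  [1 exit(s)]
  5: ∅  [no exit]
  6: a→8  d→5  [2 exit(s)]
  8: a→6  c→8  tau→8  [3 exit(s)]
Path to 5: tau·c·d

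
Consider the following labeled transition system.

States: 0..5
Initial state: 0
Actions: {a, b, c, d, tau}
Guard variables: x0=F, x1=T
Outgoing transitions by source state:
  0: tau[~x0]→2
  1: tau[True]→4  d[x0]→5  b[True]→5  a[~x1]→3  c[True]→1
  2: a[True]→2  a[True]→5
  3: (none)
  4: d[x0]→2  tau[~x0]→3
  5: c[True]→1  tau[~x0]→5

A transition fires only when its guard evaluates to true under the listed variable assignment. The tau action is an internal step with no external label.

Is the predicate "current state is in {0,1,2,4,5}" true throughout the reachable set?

Answer: INVARIANT VIOLATED at state 3

Trace:
Allowed set {0,1,2,4,5}
Reach set: {0,1,2,3,4,5}
  0: ✓
  1: ✓
  2: ✓
  3: ✗ unsafe
  4: ✓
  5: ✓
counterexample path to 3: tau·a·c·tau·tau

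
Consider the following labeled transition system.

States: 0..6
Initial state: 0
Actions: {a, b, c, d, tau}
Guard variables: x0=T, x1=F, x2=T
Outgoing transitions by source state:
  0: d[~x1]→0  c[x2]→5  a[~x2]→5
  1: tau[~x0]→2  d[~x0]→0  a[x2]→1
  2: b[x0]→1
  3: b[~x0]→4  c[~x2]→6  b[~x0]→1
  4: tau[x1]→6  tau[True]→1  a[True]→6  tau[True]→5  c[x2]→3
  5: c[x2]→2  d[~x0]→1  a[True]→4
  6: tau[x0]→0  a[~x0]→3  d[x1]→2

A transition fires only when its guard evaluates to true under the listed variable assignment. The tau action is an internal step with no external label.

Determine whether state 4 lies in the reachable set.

Guard filter leaves 11 enabled edge(s).
depth 0: {0}
depth 1: {5}  total {0,5}
depth 2: {2,4}  total {0,2,4,5}
depth 3: {1,3,6}  total {0,1,2,3,4,5,6}
R = {0,1,2,3,4,5,6}
trace reaching 4: c·a

Answer: REACHABLE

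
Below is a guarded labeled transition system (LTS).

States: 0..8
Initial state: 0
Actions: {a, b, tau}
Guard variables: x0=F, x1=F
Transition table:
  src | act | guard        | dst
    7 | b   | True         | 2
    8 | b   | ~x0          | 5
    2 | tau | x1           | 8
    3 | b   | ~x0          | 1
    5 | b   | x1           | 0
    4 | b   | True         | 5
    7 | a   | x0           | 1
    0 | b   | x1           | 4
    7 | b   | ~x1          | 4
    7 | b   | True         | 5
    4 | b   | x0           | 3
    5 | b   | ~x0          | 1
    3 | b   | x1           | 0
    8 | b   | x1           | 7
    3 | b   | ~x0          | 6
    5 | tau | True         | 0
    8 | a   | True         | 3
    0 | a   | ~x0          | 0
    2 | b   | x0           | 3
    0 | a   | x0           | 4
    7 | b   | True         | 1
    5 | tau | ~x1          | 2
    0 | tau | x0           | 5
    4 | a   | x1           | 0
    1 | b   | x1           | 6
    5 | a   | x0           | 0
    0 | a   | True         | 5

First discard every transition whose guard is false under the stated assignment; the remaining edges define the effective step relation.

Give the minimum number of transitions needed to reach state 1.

Layered search for 1:
  Layer 0: {0}
  Layer 1: {5}
  Layer 2: {1,2}
first hit 1 at d=2 via a·b

Answer: 2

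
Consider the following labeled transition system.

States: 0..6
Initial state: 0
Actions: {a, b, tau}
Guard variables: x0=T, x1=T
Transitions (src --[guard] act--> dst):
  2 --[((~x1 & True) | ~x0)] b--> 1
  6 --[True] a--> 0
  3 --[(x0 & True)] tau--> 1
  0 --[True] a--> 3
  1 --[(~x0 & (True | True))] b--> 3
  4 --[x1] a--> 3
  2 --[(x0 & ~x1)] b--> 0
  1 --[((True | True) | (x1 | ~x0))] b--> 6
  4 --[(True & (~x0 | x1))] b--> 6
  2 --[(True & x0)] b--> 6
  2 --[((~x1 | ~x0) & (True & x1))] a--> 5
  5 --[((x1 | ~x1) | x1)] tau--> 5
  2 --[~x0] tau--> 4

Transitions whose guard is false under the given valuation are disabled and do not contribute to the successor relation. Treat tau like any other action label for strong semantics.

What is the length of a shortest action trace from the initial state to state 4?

Breadth-first toward 4:
  Layer 0: {0}
  Layer 1: {3}
  Layer 2: {1}
  Layer 3: {6}
4 never appears.

Answer: UNREACHABLE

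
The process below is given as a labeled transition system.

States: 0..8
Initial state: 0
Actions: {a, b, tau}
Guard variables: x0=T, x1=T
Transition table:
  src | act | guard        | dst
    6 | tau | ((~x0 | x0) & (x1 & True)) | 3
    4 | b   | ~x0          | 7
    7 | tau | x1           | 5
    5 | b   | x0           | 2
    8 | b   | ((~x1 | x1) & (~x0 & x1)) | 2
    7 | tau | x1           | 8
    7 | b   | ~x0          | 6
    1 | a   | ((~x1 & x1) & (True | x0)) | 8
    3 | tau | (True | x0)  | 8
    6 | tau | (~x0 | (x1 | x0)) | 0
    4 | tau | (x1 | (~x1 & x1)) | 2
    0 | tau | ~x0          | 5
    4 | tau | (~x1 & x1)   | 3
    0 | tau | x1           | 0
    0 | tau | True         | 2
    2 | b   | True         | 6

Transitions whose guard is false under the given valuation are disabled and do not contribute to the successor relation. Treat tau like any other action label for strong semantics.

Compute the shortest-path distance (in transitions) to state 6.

Answer: 2

Working:
Breadth-first toward 6:
  depth 0: {0}
  depth 1: {2}
  depth 2: {6}
first hit 6 at d=2 via tau·b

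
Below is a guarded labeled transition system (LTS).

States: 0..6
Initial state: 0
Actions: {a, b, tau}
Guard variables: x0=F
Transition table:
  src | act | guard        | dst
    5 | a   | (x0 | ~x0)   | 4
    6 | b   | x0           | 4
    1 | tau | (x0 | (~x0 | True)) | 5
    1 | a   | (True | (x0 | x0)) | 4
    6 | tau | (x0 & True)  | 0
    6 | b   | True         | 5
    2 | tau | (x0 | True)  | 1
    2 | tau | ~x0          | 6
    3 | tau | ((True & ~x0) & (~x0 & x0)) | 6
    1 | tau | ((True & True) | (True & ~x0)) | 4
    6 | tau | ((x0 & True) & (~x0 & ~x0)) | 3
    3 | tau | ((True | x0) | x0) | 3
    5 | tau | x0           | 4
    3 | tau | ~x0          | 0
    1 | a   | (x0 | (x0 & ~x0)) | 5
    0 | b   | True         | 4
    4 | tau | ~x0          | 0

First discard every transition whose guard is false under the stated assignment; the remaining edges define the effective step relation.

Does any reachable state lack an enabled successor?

Answer: DEADLOCK-FREE

Analysis:
Reach set: {0,4}
  0: b→4  [1 out]
  4: tau→0  [1 out]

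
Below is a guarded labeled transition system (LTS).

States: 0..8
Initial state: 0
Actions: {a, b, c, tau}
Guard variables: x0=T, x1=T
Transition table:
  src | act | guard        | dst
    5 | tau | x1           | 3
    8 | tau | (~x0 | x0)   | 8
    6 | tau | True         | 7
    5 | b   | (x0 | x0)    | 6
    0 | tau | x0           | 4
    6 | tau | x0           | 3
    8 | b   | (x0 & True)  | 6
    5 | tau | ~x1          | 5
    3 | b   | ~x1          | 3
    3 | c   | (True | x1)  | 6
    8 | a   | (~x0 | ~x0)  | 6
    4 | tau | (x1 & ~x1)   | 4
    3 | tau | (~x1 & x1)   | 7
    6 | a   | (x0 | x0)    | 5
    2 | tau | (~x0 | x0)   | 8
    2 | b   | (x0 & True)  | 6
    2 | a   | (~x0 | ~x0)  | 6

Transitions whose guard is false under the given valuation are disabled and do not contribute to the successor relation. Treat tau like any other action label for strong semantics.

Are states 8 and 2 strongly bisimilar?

Refine partition for ~:
  π0 = {{0,1,2,3,4,5,6,7,8}}
  π1 = {{0},{1,4,7},{2,5,8},{3},{6}}
  π2 = {{0},{1,4,7},{2,8},{3},{5},{6}}
Fixed point at round 3; 6 class(es).
8∈{2,8}, 2∈{2,8}

Answer: BISIMILAR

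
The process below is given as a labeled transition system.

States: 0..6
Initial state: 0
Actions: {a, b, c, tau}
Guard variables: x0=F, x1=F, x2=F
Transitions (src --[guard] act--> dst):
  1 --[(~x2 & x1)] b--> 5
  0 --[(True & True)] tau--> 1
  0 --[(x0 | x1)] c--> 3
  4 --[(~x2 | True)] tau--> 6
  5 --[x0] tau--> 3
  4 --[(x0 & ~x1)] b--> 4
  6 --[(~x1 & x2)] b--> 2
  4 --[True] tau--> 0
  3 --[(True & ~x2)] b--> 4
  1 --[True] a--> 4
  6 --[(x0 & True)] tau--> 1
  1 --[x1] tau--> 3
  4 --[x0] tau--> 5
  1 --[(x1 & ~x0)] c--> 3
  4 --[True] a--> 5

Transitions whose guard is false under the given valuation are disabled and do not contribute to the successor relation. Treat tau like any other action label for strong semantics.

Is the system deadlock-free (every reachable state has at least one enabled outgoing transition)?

Answer: DEADLOCK at state 5

Working:
Reachable = {0,1,4,5,6}
  0: tau→1  [deg 1]
  1: a→4  [deg 1]
  4: a→5  tau→0  tau→6  [deg 3]
  5: ∅  [STUCK]
  6: ∅  [STUCK]
trace reaching 5: tau·a·a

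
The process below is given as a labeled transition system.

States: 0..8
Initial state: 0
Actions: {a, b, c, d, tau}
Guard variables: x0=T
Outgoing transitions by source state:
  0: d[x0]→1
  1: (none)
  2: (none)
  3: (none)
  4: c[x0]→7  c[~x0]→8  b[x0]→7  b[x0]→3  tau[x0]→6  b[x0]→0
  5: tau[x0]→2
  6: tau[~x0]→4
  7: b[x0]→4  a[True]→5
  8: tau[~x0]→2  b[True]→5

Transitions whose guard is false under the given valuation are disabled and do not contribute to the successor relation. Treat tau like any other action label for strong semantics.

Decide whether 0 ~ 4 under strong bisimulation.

Answer: NOT BISIMILAR

Working:
Refine partition for ~:
  P[0] = {{0,1,2,3,4,5,6,7,8}}
  P[1] = {{0},{1,2,3,6},{4},{5},{7},{8}}
Fixed point at round 2; 6 class(es).
[0]={0}  [4]={4}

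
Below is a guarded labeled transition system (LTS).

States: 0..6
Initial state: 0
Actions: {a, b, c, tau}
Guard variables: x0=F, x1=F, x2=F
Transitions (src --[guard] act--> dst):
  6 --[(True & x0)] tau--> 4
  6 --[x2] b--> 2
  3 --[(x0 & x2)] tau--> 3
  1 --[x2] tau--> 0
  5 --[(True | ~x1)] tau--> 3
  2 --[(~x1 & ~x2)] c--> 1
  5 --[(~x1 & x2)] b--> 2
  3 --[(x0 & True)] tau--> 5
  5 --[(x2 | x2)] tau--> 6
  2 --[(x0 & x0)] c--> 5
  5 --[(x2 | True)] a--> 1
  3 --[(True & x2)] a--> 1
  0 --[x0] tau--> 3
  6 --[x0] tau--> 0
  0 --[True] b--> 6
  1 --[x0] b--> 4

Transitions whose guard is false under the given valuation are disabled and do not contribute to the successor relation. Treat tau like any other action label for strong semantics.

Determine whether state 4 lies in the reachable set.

Answer: UNREACHABLE

Working:
After dropping false guards: 4 live edges.
L0 = {0}
L1 = {6}  total {0,6}
Reachable = {0,6}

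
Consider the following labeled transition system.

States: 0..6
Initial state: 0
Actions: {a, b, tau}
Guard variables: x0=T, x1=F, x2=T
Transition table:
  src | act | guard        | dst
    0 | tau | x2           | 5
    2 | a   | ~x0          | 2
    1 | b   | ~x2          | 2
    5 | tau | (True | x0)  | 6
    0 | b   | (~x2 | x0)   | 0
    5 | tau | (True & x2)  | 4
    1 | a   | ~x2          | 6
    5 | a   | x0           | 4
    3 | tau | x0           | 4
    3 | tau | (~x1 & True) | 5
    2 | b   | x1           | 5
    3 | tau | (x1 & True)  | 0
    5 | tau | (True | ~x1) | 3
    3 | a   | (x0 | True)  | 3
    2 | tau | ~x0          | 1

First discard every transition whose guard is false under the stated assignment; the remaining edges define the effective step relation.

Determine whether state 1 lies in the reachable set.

Answer: UNREACHABLE

Trace:
9 transition(s) survive guard evaluation.
Layer 0: {0}
Layer 1: {5}  cumulative {0,5}
Layer 2: {3,4,6}  cumulative {0,3,4,5,6}
Reachable = {0,3,4,5,6}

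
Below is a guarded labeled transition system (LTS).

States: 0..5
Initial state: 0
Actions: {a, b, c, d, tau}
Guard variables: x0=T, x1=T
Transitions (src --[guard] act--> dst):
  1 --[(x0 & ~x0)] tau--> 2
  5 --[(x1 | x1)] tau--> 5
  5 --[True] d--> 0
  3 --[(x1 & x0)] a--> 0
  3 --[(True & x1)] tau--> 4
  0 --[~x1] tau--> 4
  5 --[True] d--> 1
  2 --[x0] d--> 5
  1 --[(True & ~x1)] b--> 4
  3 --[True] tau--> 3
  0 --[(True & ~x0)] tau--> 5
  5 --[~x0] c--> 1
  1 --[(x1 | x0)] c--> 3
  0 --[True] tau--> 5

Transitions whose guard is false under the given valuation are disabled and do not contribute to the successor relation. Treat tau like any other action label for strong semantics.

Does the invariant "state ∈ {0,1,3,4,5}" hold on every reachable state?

Answer: INVARIANT HOLDS

Working:
Inv-set: {0,1,3,4,5}
R = {0,1,3,4,5}
  0: ok
  1: ok
  3: ok
  4: ok
  5: ok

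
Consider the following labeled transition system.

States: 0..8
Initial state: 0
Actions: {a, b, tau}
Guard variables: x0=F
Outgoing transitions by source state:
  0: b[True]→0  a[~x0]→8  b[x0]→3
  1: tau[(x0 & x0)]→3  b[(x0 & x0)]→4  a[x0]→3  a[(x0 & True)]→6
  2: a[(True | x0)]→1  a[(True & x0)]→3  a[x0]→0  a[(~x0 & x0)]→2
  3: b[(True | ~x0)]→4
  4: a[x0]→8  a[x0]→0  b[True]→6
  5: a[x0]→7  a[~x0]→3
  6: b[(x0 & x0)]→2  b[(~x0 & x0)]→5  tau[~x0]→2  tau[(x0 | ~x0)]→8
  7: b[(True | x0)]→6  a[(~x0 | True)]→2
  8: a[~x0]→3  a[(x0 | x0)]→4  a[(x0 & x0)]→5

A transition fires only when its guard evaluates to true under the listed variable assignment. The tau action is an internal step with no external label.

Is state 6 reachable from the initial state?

Guard filter leaves 11 enabled edge(s).
Layer 0: {0}
Layer 1: {8}  cumulative {0,8}
Layer 2: {3}  cumulative {0,3,8}
Layer 3: {4}  cumulative {0,3,4,8}
Layer 4: {6}  cumulative {0,3,4,6,8}
Layer 5: {2}  cumulative {0,2,3,4,6,8}
Layer 6: {1}  cumulative {0,1,2,3,4,6,8}
Reachable = {0,1,2,3,4,6,8}
Path to 6: a·a·b·b

Answer: REACHABLE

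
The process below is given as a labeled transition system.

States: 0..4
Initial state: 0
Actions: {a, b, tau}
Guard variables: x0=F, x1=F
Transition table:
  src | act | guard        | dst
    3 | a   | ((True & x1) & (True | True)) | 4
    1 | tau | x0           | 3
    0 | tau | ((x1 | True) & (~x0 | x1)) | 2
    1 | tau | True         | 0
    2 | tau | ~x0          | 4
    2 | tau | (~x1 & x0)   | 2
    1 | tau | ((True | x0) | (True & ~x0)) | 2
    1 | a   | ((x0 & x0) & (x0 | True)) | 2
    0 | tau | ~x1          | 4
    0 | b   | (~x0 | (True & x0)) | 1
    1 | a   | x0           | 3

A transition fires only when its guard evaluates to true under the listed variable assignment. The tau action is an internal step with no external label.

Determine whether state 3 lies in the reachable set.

Guard filter leaves 6 enabled edge(s).
Layer 0: {0}
Layer 1: {1,2,4}  total {0,1,2,4}
R = {0,1,2,4}

Answer: UNREACHABLE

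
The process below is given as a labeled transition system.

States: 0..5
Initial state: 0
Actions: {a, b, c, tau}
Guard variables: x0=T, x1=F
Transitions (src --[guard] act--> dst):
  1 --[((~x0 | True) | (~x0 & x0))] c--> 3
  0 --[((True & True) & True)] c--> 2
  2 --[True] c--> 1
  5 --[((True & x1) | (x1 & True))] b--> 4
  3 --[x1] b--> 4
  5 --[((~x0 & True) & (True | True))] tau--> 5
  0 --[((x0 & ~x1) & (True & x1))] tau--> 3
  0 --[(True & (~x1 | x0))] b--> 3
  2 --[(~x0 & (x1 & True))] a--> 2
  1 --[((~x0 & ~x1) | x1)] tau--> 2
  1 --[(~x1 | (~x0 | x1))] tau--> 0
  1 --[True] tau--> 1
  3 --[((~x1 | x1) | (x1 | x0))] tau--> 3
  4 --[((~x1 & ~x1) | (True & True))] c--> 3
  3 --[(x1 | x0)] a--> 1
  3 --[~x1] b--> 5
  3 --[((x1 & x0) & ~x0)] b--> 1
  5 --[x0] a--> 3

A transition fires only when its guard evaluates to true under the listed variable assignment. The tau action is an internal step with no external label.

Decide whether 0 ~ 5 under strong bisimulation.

Refine partition for ~:
  π0 = {{0,1,2,3,4,5}}
  π1 = {{0},{1},{2,4},{3},{5}}
  π2 = {{0},{1},{2},{3},{4},{5}}
6 equivalence class(es) (converged in 3)
[0]={0}  [5]={5}

Answer: NOT BISIMILAR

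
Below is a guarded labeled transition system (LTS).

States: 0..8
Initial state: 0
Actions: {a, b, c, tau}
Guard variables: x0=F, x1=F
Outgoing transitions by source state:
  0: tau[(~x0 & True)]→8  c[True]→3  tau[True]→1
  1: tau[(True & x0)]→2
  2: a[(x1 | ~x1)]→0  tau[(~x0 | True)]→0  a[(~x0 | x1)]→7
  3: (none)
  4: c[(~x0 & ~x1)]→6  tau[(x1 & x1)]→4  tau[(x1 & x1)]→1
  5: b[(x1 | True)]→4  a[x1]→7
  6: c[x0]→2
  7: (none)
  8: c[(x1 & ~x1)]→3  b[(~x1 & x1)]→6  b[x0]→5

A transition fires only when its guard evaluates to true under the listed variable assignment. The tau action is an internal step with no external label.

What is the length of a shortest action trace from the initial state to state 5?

Layered search for 5:
  L0 = {0}
  L1 = {1,3,8}
5 never appears.

Answer: UNREACHABLE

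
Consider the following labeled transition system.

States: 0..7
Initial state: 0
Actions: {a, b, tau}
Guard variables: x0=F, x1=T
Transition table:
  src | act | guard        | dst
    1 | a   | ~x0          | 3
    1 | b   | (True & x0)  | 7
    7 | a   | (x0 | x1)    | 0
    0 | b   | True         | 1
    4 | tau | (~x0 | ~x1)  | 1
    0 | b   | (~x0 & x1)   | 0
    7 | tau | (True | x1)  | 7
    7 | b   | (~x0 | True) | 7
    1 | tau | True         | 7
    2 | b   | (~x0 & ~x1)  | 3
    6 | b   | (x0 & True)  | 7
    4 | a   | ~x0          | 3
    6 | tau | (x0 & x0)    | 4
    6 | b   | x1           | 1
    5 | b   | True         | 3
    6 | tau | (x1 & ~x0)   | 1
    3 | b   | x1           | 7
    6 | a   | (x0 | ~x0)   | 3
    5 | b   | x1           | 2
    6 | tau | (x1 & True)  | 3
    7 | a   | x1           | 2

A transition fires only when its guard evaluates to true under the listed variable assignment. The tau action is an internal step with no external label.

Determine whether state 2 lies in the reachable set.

Answer: REACHABLE

Analysis:
Guard filter leaves 17 enabled edge(s).
L0 = {0}
L1 = {1}  cumulative {0,1}
L2 = {3,7}  cumulative {0,1,3,7}
L3 = {2}  cumulative {0,1,2,3,7}
Reach set: {0,1,2,3,7}
witness 2: b·tau·a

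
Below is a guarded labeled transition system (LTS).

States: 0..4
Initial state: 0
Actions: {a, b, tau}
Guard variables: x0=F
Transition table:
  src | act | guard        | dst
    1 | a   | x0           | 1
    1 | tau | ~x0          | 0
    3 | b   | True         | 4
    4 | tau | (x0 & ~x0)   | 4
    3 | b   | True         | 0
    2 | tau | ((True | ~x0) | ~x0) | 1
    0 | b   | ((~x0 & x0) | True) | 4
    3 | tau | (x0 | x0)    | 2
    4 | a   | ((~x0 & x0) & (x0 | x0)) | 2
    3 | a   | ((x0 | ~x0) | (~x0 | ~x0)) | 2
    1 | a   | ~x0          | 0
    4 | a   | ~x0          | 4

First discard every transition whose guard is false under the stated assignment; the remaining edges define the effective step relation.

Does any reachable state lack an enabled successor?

Reachable = {0,4}
  0: b→4  [deg 1]
  4: a→4  [deg 1]

Answer: DEADLOCK-FREE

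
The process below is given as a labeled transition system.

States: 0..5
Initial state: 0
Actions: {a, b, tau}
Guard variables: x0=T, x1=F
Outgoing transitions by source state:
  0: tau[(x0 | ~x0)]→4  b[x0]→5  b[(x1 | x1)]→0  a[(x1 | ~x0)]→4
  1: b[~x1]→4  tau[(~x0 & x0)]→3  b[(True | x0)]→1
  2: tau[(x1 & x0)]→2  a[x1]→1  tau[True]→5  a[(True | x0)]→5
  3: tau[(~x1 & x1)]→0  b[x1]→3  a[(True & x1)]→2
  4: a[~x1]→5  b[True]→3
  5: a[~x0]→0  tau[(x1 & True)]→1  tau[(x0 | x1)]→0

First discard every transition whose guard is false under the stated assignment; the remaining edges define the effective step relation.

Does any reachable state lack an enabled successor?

Reachable = {0,3,4,5}
  0: b→5  tau→4  [2 out]
  3: ∅  [deadlock]
  4: a→5  b→3  [2 out]
  5: tau→0  [1 out]
witness 3: tau·b

Answer: DEADLOCK at state 3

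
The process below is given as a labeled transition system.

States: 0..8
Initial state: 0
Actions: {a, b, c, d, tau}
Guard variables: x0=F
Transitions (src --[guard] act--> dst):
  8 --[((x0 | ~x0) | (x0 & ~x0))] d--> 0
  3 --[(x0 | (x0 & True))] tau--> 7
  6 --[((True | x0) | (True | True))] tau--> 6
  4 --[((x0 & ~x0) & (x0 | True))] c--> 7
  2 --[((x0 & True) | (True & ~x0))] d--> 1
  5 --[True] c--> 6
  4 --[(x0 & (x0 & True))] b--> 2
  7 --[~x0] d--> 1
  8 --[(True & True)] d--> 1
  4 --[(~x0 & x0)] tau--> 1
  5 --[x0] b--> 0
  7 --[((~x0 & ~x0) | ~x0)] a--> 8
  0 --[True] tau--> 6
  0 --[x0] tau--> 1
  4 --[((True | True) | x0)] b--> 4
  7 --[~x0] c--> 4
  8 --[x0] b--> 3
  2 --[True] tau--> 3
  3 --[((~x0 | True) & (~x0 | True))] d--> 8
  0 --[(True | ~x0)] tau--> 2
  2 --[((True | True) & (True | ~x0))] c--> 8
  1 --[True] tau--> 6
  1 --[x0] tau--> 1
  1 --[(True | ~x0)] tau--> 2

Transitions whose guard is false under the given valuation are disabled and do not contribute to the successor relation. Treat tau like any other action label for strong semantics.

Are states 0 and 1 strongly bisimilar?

Answer: BISIMILAR

Working:
Bisimulation quotient by refinement:
  π0 = {{0,1,2,3,4,5,6,7,8}}
  π1 = {{0,1,6},{2},{3,8},{4},{5},{7}}
  π2 = {{0,1},{2},{3},{4},{5},{6},{7},{8}}
8 equivalence class(es) (converged in 3)
[0]={0,1}  [1]={0,1}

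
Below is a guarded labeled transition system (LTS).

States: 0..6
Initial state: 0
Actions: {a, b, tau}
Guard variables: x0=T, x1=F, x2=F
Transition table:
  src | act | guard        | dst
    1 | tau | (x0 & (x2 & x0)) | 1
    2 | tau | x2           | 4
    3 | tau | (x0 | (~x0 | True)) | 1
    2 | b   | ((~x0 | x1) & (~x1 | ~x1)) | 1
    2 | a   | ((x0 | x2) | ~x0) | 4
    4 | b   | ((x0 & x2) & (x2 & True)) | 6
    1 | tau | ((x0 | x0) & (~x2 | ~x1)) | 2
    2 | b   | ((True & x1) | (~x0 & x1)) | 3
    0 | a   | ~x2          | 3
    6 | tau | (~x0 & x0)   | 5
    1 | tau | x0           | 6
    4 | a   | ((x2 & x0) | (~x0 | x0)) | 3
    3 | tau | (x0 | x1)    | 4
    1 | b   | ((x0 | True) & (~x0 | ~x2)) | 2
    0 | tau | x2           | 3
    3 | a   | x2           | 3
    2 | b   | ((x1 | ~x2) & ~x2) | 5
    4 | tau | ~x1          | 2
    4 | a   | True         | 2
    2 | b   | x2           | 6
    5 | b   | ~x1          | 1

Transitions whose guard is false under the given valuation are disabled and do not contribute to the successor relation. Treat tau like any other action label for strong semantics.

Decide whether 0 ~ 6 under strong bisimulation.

Answer: NOT BISIMILAR

Working:
Refine partition for ~:
  round 0: {{0,1,2,3,4,5,6}}
  round 1: {{0},{1},{2},{3},{4},{5},{6}}
Fixed point at round 2; 7 class(es).
[0]={0}  [6]={6}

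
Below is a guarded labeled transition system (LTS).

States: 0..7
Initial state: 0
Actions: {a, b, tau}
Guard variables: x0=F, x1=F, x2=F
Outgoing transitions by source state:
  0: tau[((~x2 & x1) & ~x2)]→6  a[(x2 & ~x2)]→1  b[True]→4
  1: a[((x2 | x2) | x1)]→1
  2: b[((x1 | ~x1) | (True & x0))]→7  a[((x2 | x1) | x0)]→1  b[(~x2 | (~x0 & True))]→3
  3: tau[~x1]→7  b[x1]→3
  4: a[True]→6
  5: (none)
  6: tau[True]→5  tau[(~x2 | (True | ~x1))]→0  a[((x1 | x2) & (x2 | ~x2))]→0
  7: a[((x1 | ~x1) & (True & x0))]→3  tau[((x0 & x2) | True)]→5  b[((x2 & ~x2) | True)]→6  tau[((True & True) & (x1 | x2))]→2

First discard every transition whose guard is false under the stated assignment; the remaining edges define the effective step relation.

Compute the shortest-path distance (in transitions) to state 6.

Answer: 2

Working:
Breadth-first toward 6:
  L0 = {0}
  L1 = {4}
  L2 = {6}
depth(6)=2, e.g. b·a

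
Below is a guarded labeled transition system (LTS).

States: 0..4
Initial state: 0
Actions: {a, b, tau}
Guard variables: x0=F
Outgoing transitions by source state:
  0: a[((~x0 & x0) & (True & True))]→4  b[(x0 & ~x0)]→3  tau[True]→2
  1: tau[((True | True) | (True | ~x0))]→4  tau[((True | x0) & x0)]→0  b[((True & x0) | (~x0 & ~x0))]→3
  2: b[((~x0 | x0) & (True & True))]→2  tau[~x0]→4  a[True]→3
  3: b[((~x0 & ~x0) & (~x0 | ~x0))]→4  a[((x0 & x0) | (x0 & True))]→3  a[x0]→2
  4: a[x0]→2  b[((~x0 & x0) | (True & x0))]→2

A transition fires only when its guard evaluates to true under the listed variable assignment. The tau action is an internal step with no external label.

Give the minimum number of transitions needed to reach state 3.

Layered search for 3:
  Layer 0: {0}
  Layer 1: {2}
  Layer 2: {3,4}
3 enters at depth 2; path tau·a

Answer: 2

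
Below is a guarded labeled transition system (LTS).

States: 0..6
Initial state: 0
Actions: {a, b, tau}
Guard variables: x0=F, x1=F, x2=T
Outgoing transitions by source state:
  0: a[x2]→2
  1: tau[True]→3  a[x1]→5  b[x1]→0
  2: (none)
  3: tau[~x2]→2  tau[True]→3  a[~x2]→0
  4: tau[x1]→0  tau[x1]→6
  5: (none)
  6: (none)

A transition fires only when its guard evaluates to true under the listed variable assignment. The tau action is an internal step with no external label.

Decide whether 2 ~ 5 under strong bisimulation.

Answer: BISIMILAR

Analysis:
Compute ~ classes (split until stable):
  P[0] = {{0,1,2,3,4,5,6}}
  P[1] = {{0},{1,3},{2,4,5,6}}
3 equivalence class(es) (converged in 2)
class of 2: {2,4,5,6}; class of 5: {2,4,5,6}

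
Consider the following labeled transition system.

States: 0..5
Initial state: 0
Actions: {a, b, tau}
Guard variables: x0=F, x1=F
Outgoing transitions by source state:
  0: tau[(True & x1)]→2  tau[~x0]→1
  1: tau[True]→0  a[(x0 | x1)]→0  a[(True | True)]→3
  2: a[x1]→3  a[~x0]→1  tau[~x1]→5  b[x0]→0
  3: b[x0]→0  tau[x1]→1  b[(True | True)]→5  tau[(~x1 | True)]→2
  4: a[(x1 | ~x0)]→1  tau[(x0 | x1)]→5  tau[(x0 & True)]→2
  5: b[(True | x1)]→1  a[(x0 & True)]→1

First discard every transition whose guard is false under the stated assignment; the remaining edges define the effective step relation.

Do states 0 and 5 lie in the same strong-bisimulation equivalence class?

Bisimulation quotient by refinement:
  π0 = {{0,1,2,3,4,5}}
  π1 = {{0},{1,2},{3},{4},{5}}
  π2 = {{0},{1},{2},{3},{4},{5}}
6 equivalence class(es) (converged in 3)
[0]={0}  [5]={5}

Answer: NOT BISIMILAR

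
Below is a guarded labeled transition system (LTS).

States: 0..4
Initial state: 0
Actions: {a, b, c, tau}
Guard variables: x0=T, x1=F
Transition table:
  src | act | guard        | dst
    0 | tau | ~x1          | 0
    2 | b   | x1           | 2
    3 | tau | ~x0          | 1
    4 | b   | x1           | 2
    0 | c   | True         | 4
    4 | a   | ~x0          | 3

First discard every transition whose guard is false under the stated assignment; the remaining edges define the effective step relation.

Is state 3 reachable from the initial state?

Answer: UNREACHABLE

Trace:
2 transition(s) survive guard evaluation.
Layer 0: {0}
Layer 1: {4}  now seen {0,4}
R = {0,4}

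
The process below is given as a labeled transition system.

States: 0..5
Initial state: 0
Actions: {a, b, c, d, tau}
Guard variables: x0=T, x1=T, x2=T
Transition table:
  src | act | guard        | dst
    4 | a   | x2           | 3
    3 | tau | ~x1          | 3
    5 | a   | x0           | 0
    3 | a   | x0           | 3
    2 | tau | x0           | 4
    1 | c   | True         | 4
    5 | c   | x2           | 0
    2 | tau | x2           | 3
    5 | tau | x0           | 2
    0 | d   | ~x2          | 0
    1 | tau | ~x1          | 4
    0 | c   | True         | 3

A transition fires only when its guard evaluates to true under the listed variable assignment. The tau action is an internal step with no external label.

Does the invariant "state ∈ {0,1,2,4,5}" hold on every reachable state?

Answer: INVARIANT VIOLATED at state 3

Analysis:
Safe = {0,1,2,4,5}
R = {0,3}
  0: safe
  3: ✗ unsafe
reach 3 via c — violates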